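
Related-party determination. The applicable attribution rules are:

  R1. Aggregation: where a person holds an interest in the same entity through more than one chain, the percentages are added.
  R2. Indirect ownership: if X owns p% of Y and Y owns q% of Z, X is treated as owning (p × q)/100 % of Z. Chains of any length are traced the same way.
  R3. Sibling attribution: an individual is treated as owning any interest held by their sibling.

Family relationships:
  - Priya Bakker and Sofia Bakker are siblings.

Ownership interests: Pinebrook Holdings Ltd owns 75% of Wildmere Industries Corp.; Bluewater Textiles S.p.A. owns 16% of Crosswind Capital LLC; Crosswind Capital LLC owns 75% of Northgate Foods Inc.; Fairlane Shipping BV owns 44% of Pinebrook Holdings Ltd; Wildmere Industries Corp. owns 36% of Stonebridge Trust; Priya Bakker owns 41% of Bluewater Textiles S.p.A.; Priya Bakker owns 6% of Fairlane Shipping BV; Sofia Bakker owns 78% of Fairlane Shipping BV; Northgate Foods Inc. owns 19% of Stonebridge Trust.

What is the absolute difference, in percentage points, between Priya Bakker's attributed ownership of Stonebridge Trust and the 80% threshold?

By sibling attribution (R3), Priya Bakker is treated as also owning Sofia Bakker's interest in Fairlane Shipping BV, giving 6% + 78% = 84%.
Chain via Fairlane Shipping BV → Pinebrook Holdings Ltd → Wildmere Industries Corp. (R2): 84% × 44% × 75% × 36% = 9.9792% of Stonebridge Trust.
Chain via Bluewater Textiles S.p.A. → Crosswind Capital LLC → Northgate Foods Inc. (R2): 41% × 16% × 75% × 19% = 0.9348% of Stonebridge Trust.
Aggregating (R1): 9.9792% + 0.9348% = 10.914%.
10.914% falls short of the 80% threshold by 69.086 percentage points.

69.086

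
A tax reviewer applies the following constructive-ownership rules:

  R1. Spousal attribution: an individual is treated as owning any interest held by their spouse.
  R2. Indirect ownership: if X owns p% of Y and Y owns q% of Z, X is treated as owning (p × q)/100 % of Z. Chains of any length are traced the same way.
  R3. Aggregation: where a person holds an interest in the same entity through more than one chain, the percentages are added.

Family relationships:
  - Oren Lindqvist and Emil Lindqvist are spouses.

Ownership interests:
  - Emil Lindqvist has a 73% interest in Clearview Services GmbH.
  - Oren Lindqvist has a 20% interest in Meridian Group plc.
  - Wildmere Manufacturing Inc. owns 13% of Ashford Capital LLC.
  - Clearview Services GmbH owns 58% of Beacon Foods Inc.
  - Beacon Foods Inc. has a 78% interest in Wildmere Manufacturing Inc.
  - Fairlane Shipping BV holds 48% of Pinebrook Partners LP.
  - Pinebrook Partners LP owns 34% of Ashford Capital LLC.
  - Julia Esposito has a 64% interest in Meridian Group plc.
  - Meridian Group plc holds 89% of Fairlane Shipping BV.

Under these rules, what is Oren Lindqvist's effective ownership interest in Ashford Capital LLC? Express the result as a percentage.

By spousal attribution (R1), Oren Lindqvist is treated as owning Emil Lindqvist's 73% interest in Clearview Services GmbH.
Chain via Meridian Group plc → Fairlane Shipping BV → Pinebrook Partners LP (R2): 20% × 89% × 48% × 34% = 2.90496% of Ashford Capital LLC.
Chain via Clearview Services GmbH → Beacon Foods Inc. → Wildmere Manufacturing Inc. (R2): 73% × 58% × 78% × 13% = 4.293276% of Ashford Capital LLC.
Aggregating (R3): 2.90496% + 4.293276% = 7.198236%.

7.198236%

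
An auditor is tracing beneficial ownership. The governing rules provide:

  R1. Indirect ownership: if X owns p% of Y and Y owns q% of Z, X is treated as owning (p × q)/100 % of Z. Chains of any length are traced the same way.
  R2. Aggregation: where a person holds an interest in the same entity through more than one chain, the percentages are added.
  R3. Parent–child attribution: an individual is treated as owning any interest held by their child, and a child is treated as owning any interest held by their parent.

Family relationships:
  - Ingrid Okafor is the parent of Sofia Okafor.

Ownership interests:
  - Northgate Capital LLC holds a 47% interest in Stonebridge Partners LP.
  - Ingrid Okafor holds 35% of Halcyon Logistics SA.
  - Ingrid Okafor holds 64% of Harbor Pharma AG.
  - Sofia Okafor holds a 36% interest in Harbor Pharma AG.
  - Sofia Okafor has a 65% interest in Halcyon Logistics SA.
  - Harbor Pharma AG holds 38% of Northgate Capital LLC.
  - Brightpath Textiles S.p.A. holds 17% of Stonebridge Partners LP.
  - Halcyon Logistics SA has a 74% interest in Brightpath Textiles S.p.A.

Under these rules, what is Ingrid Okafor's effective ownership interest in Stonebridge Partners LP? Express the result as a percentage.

By parent–child attribution (R3), Ingrid Okafor is treated as also owning Sofia Okafor's interest in Halcyon Logistics SA, giving 35% + 65% = 100%.
By parent–child attribution (R3), Ingrid Okafor is treated as also owning Sofia Okafor's interest in Harbor Pharma AG, giving 64% + 36% = 100%.
Chain via Halcyon Logistics SA → Brightpath Textiles S.p.A. (R1): 100% × 74% × 17% = 12.58% of Stonebridge Partners LP.
Chain via Harbor Pharma AG → Northgate Capital LLC (R1): 100% × 38% × 47% = 17.86% of Stonebridge Partners LP.
Aggregating (R2): 12.58% + 17.86% = 30.44%.

30.44%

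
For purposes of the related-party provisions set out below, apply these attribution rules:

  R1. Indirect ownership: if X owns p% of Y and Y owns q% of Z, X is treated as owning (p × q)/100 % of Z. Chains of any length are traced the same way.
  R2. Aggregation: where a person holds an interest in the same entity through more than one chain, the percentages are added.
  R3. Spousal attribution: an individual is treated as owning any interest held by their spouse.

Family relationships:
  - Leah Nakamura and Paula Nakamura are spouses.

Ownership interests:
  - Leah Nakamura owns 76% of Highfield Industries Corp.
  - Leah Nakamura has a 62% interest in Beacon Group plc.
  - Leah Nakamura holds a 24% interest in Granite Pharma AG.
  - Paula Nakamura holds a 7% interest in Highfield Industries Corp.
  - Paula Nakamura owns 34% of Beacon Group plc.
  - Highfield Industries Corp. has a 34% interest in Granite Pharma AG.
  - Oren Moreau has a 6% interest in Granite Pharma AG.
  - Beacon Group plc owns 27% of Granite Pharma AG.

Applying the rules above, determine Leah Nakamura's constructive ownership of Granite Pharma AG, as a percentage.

By spousal attribution (R3), Leah Nakamura is treated as also owning Paula Nakamura's interest in Highfield Industries Corp, giving 76% + 7% = 83%.
By spousal attribution (R3), Leah Nakamura is treated as also owning Paula Nakamura's interest in Beacon Group plc, giving 62% + 34% = 96%.
Chain via Highfield Industries Corp. (R1): 83% × 34% = 28.22% of Granite Pharma AG.
Chain via Beacon Group plc (R1): 96% × 27% = 25.92% of Granite Pharma AG.
Direct interest in Granite Pharma AG: 24%.
Aggregating (R2): 28.22% + 25.92% + 24% = 78.14%.

78.14%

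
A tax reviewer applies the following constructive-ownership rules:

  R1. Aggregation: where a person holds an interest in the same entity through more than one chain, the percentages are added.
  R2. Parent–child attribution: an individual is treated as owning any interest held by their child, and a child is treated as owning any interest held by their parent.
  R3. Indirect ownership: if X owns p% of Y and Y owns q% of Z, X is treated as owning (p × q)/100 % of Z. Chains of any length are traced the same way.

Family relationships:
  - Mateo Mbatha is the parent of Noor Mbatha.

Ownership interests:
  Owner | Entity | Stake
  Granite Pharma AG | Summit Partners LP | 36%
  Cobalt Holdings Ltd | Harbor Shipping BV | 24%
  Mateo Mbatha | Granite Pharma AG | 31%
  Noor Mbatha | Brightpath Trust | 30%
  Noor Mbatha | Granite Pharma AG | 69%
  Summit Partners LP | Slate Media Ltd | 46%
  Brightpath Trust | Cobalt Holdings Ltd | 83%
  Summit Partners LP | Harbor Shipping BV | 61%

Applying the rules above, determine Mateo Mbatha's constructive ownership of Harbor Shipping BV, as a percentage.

By parent–child attribution (R2), Mateo Mbatha is treated as also owning Noor Mbatha's interest in Granite Pharma AG, giving 31% + 69% = 100%.
By parent–child attribution (R2), Mateo Mbatha is treated as owning Noor Mbatha's 30% interest in Brightpath Trust.
Chain via Granite Pharma AG → Summit Partners LP (R3): 100% × 36% × 61% = 21.96% of Harbor Shipping BV.
Chain via Brightpath Trust → Cobalt Holdings Ltd (R3): 30% × 83% × 24% = 5.976% of Harbor Shipping BV.
Aggregating (R1): 21.96% + 5.976% = 27.936%.

27.936%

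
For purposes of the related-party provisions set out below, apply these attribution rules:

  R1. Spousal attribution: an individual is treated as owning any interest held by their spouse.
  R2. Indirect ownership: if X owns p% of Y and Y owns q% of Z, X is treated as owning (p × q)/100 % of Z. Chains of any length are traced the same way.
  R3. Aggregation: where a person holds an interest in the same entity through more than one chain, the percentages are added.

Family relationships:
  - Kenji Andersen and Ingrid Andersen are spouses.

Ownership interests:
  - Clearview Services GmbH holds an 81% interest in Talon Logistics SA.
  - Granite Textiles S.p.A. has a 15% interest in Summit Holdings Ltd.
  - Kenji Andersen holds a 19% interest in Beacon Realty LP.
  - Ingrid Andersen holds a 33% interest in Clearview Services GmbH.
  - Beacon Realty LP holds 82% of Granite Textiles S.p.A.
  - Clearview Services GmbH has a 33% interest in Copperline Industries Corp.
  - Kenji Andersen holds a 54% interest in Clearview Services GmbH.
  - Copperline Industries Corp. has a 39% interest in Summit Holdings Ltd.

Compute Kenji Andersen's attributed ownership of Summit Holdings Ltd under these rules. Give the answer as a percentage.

By spousal attribution (R1), Kenji Andersen is treated as also owning Ingrid Andersen's interest in Clearview Services GmbH, giving 54% + 33% = 87%.
Chain via Beacon Realty LP → Granite Textiles S.p.A. (R2): 19% × 82% × 15% = 2.337% of Summit Holdings Ltd.
Chain via Clearview Services GmbH → Copperline Industries Corp. (R2): 87% × 33% × 39% = 11.1969% of Summit Holdings Ltd.
Aggregating (R3): 2.337% + 11.1969% = 13.5339%.

13.5339%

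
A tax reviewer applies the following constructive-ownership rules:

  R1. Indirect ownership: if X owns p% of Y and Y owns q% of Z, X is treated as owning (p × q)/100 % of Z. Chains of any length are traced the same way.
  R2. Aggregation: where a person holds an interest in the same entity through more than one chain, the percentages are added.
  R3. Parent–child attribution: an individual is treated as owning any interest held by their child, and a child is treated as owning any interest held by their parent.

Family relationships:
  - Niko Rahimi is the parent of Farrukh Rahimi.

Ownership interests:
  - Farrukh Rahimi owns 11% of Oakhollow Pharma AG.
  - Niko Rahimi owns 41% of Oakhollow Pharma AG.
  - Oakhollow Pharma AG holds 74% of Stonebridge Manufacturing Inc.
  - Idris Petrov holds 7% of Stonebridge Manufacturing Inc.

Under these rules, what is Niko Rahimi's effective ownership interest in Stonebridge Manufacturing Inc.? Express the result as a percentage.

By parent–child attribution (R3), Niko Rahimi is treated as also owning Farrukh Rahimi's interest in Oakhollow Pharma AG, giving 41% + 11% = 52%.
Chain via Oakhollow Pharma AG (R1): 52% × 74% = 38.48% of Stonebridge Manufacturing Inc.

38.48%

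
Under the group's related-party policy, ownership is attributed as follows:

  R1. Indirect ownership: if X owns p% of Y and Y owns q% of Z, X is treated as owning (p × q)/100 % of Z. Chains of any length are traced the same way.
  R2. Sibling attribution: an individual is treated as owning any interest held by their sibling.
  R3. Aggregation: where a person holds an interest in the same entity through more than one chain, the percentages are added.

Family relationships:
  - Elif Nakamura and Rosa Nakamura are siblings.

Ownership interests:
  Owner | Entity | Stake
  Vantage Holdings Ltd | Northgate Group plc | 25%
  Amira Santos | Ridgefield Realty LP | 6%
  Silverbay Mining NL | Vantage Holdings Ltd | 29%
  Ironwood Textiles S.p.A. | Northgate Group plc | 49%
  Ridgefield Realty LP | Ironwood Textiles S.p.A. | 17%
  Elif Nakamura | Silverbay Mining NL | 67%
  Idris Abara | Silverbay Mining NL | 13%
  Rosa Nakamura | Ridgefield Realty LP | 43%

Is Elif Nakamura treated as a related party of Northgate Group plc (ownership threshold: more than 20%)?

By sibling attribution (R2), Elif Nakamura is treated as owning Rosa Nakamura's 43% interest in Ridgefield Realty LP.
Chain via Silverbay Mining NL → Vantage Holdings Ltd (R1): 67% × 29% × 25% = 4.8575% of Northgate Group plc.
Chain via Ridgefield Realty LP → Ironwood Textiles S.p.A. (R1): 43% × 17% × 49% = 3.5819% of Northgate Group plc.
Aggregating (R3): 4.8575% + 3.5819% = 8.4394%.
8.4394% does not exceed the 20% threshold, so Elif is not a related party to Northgate Group plc.

No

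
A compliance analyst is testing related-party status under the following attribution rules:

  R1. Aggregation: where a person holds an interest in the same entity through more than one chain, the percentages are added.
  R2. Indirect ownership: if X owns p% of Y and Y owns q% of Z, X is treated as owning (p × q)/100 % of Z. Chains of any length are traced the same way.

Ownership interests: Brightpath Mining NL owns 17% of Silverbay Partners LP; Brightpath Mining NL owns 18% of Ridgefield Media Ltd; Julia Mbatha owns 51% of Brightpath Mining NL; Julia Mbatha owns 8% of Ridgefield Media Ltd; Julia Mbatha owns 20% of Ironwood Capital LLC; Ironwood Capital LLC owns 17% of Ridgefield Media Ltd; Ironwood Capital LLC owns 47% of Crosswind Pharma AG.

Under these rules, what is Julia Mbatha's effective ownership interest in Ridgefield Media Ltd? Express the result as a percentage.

Chain via Brightpath Mining NL (R2): 51% × 18% = 9.18% of Ridgefield Media Ltd.
Chain via Ironwood Capital LLC (R2): 20% × 17% = 3.4% of Ridgefield Media Ltd.
Direct interest in Ridgefield Media Ltd: 8%.
Aggregating (R1): 9.18% + 3.4% + 8% = 20.58%.

20.58%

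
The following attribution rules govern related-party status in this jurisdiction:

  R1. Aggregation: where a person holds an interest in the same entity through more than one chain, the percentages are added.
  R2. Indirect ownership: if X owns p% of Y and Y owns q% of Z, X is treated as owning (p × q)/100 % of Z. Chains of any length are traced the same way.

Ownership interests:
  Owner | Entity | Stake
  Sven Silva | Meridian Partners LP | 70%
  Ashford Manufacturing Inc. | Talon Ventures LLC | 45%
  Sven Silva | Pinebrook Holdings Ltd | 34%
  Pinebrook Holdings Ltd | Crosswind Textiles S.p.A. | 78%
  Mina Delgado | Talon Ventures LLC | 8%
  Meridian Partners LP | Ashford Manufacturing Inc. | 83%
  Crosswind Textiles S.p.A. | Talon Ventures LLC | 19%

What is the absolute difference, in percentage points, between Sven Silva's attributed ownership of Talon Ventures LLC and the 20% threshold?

11.1838

Chain via Meridian Partners LP → Ashford Manufacturing Inc. (R2): 70% × 83% × 45% = 26.145% of Talon Ventures LLC.
Chain via Pinebrook Holdings Ltd → Crosswind Textiles S.p.A. (R2): 34% × 78% × 19% = 5.0388% of Talon Ventures LLC.
Aggregating (R1): 26.145% + 5.0388% = 31.1838%.
31.1838% exceeds the 20% threshold by 11.1838 percentage points.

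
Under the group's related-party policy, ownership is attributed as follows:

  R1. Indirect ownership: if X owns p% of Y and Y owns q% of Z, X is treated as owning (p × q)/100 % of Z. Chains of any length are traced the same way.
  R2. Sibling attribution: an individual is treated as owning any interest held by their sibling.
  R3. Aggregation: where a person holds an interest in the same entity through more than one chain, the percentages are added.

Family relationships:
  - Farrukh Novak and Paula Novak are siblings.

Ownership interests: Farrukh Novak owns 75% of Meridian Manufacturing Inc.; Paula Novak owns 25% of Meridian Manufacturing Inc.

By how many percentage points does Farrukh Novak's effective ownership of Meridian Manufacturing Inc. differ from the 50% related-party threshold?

By sibling attribution (R2), Farrukh Novak is treated as also owning Paula Novak's interest in Meridian Manufacturing Inc, giving 75% + 25% = 100%.
Direct interest in Meridian Manufacturing Inc: 100%.
100% exceeds the 50% threshold by 50 percentage points.

50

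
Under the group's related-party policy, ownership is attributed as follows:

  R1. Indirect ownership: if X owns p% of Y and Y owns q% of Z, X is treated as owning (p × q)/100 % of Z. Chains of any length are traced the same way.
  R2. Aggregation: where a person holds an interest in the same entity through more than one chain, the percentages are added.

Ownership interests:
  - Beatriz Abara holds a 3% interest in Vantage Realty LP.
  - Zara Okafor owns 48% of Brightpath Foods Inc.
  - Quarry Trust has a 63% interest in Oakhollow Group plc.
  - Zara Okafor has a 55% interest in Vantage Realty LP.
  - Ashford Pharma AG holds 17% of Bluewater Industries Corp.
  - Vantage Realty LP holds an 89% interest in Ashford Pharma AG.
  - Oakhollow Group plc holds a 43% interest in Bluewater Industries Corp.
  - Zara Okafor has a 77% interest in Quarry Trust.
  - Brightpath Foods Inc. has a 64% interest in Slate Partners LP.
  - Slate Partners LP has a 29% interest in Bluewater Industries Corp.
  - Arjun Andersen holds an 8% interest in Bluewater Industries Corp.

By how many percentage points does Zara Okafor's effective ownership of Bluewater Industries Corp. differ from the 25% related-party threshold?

Chain via Vantage Realty LP → Ashford Pharma AG (R1): 55% × 89% × 17% = 8.3215% of Bluewater Industries Corp.
Chain via Brightpath Foods Inc. → Slate Partners LP (R1): 48% × 64% × 29% = 8.9088% of Bluewater Industries Corp.
Chain via Quarry Trust → Oakhollow Group plc (R1): 77% × 63% × 43% = 20.8593% of Bluewater Industries Corp.
Aggregating (R2): 8.3215% + 8.9088% + 20.8593% = 38.0896%.
38.0896% exceeds the 25% threshold by 13.0896 percentage points.

13.0896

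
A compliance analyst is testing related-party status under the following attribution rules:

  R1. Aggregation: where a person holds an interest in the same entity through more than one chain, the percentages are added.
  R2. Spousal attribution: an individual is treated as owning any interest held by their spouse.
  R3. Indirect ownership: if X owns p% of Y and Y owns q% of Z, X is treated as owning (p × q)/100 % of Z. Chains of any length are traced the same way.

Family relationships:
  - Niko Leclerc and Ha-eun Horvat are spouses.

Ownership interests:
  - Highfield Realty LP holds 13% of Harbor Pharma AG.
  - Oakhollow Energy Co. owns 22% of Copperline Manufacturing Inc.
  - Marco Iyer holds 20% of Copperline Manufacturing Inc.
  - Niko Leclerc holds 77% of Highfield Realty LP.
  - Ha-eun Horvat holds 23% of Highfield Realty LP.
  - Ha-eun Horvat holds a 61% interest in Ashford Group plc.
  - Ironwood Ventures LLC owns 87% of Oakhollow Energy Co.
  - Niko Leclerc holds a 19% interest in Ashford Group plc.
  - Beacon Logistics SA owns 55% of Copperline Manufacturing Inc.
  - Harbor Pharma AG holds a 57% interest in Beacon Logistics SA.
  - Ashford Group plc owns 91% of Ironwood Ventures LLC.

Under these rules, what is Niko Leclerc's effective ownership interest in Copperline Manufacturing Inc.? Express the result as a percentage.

By spousal attribution (R2), Niko Leclerc is treated as also owning Ha-eun Horvat's interest in Ashford Group plc, giving 19% + 61% = 80%.
By spousal attribution (R2), Niko Leclerc is treated as also owning Ha-eun Horvat's interest in Highfield Realty LP, giving 77% + 23% = 100%.
Chain via Ashford Group plc → Ironwood Ventures LLC → Oakhollow Energy Co. (R3): 80% × 91% × 87% × 22% = 13.93392% of Copperline Manufacturing Inc.
Chain via Highfield Realty LP → Harbor Pharma AG → Beacon Logistics SA (R3): 100% × 13% × 57% × 55% = 4.0755% of Copperline Manufacturing Inc.
Aggregating (R1): 13.93392% + 4.0755% = 18.00942%.

18.00942%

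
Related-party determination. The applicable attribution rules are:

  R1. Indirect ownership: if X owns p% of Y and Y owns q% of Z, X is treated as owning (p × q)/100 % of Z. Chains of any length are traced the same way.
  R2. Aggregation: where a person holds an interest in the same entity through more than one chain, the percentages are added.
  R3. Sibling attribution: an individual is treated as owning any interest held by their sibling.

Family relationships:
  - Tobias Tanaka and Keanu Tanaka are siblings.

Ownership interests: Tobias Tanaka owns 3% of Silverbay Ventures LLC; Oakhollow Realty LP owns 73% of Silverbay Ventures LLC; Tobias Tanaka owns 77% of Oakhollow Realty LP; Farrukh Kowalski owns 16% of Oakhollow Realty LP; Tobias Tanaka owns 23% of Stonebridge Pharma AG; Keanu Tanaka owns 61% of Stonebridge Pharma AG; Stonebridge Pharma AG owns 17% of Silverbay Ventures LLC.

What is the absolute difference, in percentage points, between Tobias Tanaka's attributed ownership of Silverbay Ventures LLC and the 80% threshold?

6.51

By sibling attribution (R3), Tobias Tanaka is treated as also owning Keanu Tanaka's interest in Stonebridge Pharma AG, giving 23% + 61% = 84%.
Chain via Stonebridge Pharma AG (R1): 84% × 17% = 14.28% of Silverbay Ventures LLC.
Chain via Oakhollow Realty LP (R1): 77% × 73% = 56.21% of Silverbay Ventures LLC.
Direct interest in Silverbay Ventures LLC: 3%.
Aggregating (R2): 14.28% + 56.21% + 3% = 73.49%.
73.49% falls short of the 80% threshold by 6.51 percentage points.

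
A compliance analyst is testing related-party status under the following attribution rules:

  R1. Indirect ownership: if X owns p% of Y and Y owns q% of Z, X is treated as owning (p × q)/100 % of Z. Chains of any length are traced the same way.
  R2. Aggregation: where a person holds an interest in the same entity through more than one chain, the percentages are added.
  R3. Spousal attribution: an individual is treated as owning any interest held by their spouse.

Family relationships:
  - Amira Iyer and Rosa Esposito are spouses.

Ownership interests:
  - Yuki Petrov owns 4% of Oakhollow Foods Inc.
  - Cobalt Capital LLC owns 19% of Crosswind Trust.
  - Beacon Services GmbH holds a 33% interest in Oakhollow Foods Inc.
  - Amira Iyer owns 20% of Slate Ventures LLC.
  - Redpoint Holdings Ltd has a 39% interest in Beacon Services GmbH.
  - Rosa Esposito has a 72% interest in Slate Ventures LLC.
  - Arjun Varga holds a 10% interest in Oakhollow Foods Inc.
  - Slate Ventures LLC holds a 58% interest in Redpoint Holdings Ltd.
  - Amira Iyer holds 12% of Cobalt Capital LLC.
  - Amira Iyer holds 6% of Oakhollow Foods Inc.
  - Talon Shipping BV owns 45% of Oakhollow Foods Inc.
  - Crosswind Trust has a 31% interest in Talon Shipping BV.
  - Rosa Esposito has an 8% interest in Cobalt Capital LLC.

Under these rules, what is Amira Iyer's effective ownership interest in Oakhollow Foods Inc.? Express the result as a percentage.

13.397532%

By spousal attribution (R3), Amira Iyer is treated as also owning Rosa Esposito's interest in Cobalt Capital LLC, giving 12% + 8% = 20%.
By spousal attribution (R3), Amira Iyer is treated as also owning Rosa Esposito's interest in Slate Ventures LLC, giving 20% + 72% = 92%.
Chain via Cobalt Capital LLC → Crosswind Trust → Talon Shipping BV (R1): 20% × 19% × 31% × 45% = 0.5301% of Oakhollow Foods Inc.
Chain via Slate Ventures LLC → Redpoint Holdings Ltd → Beacon Services GmbH (R1): 92% × 58% × 39% × 33% = 6.867432% of Oakhollow Foods Inc.
Direct interest in Oakhollow Foods Inc: 6%.
Aggregating (R2): 0.5301% + 6.867432% + 6% = 13.397532%.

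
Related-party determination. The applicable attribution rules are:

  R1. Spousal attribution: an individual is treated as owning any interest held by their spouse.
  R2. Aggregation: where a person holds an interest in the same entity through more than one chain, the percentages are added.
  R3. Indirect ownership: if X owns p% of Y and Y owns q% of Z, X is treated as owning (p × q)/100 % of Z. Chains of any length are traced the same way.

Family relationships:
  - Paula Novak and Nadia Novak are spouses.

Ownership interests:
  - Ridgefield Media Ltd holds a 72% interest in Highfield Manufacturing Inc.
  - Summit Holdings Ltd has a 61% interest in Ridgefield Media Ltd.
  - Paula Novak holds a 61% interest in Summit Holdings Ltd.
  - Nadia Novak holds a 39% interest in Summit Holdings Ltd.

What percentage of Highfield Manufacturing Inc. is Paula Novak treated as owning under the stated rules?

By spousal attribution (R1), Paula Novak is treated as also owning Nadia Novak's interest in Summit Holdings Ltd, giving 61% + 39% = 100%.
Chain via Summit Holdings Ltd → Ridgefield Media Ltd (R3): 100% × 61% × 72% = 43.92% of Highfield Manufacturing Inc.

43.92%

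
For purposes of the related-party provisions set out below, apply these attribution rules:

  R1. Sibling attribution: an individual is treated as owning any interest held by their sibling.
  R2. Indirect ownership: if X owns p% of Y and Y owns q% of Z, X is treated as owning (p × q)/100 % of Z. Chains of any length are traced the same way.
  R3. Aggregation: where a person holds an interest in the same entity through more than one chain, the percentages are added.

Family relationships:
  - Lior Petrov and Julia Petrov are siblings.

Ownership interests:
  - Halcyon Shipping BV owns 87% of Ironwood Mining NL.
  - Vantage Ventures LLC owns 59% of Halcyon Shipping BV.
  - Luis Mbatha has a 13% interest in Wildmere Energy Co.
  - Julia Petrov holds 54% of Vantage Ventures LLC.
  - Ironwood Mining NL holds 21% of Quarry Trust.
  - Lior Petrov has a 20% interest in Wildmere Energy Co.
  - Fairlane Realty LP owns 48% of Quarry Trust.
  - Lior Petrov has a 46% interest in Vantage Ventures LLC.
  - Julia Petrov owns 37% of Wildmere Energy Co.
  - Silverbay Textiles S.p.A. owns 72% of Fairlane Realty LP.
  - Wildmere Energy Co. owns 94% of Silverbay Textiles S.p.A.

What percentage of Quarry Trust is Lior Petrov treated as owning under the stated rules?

29.296548%

By sibling attribution (R1), Lior Petrov is treated as also owning Julia Petrov's interest in Wildmere Energy Co, giving 20% + 37% = 57%.
By sibling attribution (R1), Lior Petrov is treated as also owning Julia Petrov's interest in Vantage Ventures LLC, giving 46% + 54% = 100%.
Chain via Wildmere Energy Co. → Silverbay Textiles S.p.A. → Fairlane Realty LP (R2): 57% × 94% × 72% × 48% = 18.517248% of Quarry Trust.
Chain via Vantage Ventures LLC → Halcyon Shipping BV → Ironwood Mining NL (R2): 100% × 59% × 87% × 21% = 10.7793% of Quarry Trust.
Aggregating (R3): 18.517248% + 10.7793% = 29.296548%.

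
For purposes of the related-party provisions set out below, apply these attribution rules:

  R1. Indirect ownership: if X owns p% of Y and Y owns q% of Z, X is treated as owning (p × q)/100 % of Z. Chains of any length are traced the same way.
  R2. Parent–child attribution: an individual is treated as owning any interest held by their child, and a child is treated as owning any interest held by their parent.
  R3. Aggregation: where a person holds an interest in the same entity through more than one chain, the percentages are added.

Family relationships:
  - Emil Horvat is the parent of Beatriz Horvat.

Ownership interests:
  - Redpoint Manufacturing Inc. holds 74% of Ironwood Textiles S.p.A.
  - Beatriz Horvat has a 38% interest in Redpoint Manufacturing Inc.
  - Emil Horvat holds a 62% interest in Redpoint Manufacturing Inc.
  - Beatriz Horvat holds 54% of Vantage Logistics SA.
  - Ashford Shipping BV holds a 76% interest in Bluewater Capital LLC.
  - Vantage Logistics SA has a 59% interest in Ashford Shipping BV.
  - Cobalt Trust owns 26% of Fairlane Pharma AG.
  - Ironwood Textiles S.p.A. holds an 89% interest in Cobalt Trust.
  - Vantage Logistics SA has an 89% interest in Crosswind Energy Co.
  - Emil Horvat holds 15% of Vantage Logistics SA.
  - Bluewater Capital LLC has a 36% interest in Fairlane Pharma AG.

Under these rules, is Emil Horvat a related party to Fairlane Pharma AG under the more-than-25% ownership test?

Yes

By parent–child attribution (R2), Emil Horvat is treated as also owning Beatriz Horvat's interest in Vantage Logistics SA, giving 15% + 54% = 69%.
By parent–child attribution (R2), Emil Horvat is treated as also owning Beatriz Horvat's interest in Redpoint Manufacturing Inc, giving 62% + 38% = 100%.
Chain via Vantage Logistics SA → Ashford Shipping BV → Bluewater Capital LLC (R1): 69% × 59% × 76% × 36% = 11.138256% of Fairlane Pharma AG.
Chain via Redpoint Manufacturing Inc. → Ironwood Textiles S.p.A. → Cobalt Trust (R1): 100% × 74% × 89% × 26% = 17.1236% of Fairlane Pharma AG.
Aggregating (R3): 11.138256% + 17.1236% = 28.261856%.
28.261856% exceeds the 25% threshold, so Emil is a related party to Fairlane Pharma AG.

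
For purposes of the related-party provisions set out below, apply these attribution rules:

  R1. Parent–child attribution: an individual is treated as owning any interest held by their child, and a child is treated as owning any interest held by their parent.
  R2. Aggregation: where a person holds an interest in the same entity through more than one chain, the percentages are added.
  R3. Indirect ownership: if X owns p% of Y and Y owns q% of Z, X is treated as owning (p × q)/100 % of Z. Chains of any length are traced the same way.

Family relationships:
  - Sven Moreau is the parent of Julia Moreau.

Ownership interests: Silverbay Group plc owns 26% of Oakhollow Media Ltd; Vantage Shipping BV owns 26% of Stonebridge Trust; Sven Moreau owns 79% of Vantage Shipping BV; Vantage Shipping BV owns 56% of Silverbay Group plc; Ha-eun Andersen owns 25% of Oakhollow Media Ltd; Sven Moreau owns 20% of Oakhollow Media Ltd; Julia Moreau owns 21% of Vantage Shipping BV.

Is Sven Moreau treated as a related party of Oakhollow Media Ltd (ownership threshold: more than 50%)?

By parent–child attribution (R1), Sven Moreau is treated as also owning Julia Moreau's interest in Vantage Shipping BV, giving 79% + 21% = 100%.
Chain via Vantage Shipping BV → Silverbay Group plc (R3): 100% × 56% × 26% = 14.56% of Oakhollow Media Ltd.
Direct interest in Oakhollow Media Ltd: 20%.
Aggregating (R2): 14.56% + 20% = 34.56%.
34.56% does not exceed the 50% threshold, so Sven is not a related party to Oakhollow Media Ltd.

No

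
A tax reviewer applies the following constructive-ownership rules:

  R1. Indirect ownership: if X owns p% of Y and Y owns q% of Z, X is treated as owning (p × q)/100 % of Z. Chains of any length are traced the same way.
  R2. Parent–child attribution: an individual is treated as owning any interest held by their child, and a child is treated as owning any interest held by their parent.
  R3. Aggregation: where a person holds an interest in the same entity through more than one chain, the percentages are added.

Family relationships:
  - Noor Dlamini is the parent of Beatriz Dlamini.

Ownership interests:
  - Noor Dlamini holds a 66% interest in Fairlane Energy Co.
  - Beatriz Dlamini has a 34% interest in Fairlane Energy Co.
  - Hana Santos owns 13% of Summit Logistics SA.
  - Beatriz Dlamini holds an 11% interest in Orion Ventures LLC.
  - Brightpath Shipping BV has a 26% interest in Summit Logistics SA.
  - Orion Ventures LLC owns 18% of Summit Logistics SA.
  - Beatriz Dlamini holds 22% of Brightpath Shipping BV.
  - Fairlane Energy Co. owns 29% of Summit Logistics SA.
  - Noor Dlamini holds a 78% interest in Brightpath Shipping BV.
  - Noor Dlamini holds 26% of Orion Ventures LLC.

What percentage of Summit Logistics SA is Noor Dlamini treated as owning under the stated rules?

61.66%

By parent–child attribution (R2), Noor Dlamini is treated as also owning Beatriz Dlamini's interest in Fairlane Energy Co, giving 66% + 34% = 100%.
By parent–child attribution (R2), Noor Dlamini is treated as also owning Beatriz Dlamini's interest in Brightpath Shipping BV, giving 78% + 22% = 100%.
By parent–child attribution (R2), Noor Dlamini is treated as also owning Beatriz Dlamini's interest in Orion Ventures LLC, giving 26% + 11% = 37%.
Chain via Fairlane Energy Co. (R1): 100% × 29% = 29% of Summit Logistics SA.
Chain via Brightpath Shipping BV (R1): 100% × 26% = 26% of Summit Logistics SA.
Chain via Orion Ventures LLC (R1): 37% × 18% = 6.66% of Summit Logistics SA.
Aggregating (R3): 29% + 26% + 6.66% = 61.66%.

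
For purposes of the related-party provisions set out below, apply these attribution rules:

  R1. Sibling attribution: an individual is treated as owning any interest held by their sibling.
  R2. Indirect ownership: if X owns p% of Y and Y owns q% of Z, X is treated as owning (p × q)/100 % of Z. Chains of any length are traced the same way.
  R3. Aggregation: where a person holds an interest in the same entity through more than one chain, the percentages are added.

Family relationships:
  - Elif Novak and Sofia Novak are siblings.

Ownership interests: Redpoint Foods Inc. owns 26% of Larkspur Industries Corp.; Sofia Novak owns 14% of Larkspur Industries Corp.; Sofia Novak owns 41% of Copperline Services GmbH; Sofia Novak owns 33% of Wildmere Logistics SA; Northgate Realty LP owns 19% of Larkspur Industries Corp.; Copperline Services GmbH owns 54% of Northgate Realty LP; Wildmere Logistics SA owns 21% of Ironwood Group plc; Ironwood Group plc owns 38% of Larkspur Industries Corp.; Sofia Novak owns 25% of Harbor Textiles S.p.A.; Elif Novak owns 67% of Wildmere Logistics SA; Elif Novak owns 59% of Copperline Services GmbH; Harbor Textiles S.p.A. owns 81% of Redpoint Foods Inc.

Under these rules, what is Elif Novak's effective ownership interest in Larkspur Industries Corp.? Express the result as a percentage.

37.505%

By sibling attribution (R1), Elif Novak is treated as also owning Sofia Novak's interest in Copperline Services GmbH, giving 59% + 41% = 100%.
By sibling attribution (R1), Elif Novak is treated as also owning Sofia Novak's interest in Wildmere Logistics SA, giving 67% + 33% = 100%.
By sibling attribution (R1), Elif Novak is treated as owning Sofia Novak's 25% interest in Harbor Textiles S.p.A.
By sibling attribution (R1), Elif Novak is treated as owning Sofia Novak's 14% interest in Larkspur Industries Corp.
Chain via Copperline Services GmbH → Northgate Realty LP (R2): 100% × 54% × 19% = 10.26% of Larkspur Industries Corp.
Chain via Wildmere Logistics SA → Ironwood Group plc (R2): 100% × 21% × 38% = 7.98% of Larkspur Industries Corp.
Chain via Harbor Textiles S.p.A. → Redpoint Foods Inc. (R2): 25% × 81% × 26% = 5.265% of Larkspur Industries Corp.
Direct interest in Larkspur Industries Corp: 14%.
Aggregating (R3): 10.26% + 7.98% + 5.265% + 14% = 37.505%.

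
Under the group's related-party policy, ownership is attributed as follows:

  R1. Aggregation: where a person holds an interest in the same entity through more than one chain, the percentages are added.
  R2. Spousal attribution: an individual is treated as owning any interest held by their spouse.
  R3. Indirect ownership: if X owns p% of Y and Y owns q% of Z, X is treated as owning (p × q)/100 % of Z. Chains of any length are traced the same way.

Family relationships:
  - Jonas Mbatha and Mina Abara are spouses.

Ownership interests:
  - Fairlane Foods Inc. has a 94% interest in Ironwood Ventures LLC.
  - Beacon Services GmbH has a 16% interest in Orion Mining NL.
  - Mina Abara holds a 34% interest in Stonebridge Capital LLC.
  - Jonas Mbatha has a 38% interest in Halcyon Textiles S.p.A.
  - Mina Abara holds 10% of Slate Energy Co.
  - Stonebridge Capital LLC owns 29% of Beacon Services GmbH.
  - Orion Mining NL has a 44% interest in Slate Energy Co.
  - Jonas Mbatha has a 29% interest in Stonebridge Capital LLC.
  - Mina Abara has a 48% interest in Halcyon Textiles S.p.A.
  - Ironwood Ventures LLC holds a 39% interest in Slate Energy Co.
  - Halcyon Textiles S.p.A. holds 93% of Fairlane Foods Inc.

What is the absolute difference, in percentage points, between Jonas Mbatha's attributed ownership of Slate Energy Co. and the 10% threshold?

30.606876

By spousal attribution (R2), Jonas Mbatha is treated as also owning Mina Abara's interest in Halcyon Textiles S.p.A, giving 38% + 48% = 86%.
By spousal attribution (R2), Jonas Mbatha is treated as also owning Mina Abara's interest in Stonebridge Capital LLC, giving 29% + 34% = 63%.
By spousal attribution (R2), Jonas Mbatha is treated as owning Mina Abara's 10% interest in Slate Energy Co.
Chain via Halcyon Textiles S.p.A. → Fairlane Foods Inc. → Ironwood Ventures LLC (R3): 86% × 93% × 94% × 39% = 29.320668% of Slate Energy Co.
Chain via Stonebridge Capital LLC → Beacon Services GmbH → Orion Mining NL (R3): 63% × 29% × 16% × 44% = 1.286208% of Slate Energy Co.
Direct interest in Slate Energy Co: 10%.
Aggregating (R1): 29.320668% + 1.286208% + 10% = 40.606876%.
40.606876% exceeds the 10% threshold by 30.606876 percentage points.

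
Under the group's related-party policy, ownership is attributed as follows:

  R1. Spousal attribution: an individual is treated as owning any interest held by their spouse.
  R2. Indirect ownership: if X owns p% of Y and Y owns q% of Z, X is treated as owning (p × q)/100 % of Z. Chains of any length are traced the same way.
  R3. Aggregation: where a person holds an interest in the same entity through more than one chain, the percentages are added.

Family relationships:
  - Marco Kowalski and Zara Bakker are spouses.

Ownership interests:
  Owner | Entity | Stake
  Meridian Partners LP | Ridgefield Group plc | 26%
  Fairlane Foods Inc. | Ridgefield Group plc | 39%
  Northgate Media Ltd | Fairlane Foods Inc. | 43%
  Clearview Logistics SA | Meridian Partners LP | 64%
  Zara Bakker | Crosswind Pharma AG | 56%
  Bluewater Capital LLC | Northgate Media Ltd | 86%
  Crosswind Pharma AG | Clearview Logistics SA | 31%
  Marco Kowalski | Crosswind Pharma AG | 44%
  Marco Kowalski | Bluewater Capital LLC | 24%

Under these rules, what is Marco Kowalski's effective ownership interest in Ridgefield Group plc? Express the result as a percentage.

8.619728%

By spousal attribution (R1), Marco Kowalski is treated as also owning Zara Bakker's interest in Crosswind Pharma AG, giving 44% + 56% = 100%.
Chain via Bluewater Capital LLC → Northgate Media Ltd → Fairlane Foods Inc. (R2): 24% × 86% × 43% × 39% = 3.461328% of Ridgefield Group plc.
Chain via Crosswind Pharma AG → Clearview Logistics SA → Meridian Partners LP (R2): 100% × 31% × 64% × 26% = 5.1584% of Ridgefield Group plc.
Aggregating (R3): 3.461328% + 5.1584% = 8.619728%.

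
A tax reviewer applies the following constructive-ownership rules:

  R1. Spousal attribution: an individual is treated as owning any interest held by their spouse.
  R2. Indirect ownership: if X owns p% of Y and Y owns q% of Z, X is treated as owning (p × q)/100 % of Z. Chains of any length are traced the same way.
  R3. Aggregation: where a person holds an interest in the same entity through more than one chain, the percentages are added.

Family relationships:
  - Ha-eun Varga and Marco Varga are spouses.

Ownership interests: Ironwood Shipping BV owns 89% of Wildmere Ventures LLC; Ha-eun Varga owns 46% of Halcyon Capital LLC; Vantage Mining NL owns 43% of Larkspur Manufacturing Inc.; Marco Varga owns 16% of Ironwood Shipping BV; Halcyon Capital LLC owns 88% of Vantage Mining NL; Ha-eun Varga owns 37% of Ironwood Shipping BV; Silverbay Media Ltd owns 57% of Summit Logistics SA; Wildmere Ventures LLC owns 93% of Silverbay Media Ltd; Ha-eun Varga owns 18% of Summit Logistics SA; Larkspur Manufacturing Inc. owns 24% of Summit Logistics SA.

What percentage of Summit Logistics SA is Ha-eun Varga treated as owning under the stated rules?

By spousal attribution (R1), Ha-eun Varga is treated as also owning Marco Varga's interest in Ironwood Shipping BV, giving 37% + 16% = 53%.
Chain via Ironwood Shipping BV → Wildmere Ventures LLC → Silverbay Media Ltd (R2): 53% × 89% × 93% × 57% = 25.004817% of Summit Logistics SA.
Chain via Halcyon Capital LLC → Vantage Mining NL → Larkspur Manufacturing Inc. (R2): 46% × 88% × 43% × 24% = 4.177536% of Summit Logistics SA.
Direct interest in Summit Logistics SA: 18%.
Aggregating (R3): 25.004817% + 4.177536% + 18% = 47.182353%.

47.182353%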